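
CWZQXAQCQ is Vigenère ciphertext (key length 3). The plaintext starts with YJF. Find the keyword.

ENU

Subtract each crib letter from the matching ciphertext letter (mod 26):
C(2)−Y(24)=-22≡4 → E
W(22)−J(9)=13 → N
Z(25)−F(5)=20 → U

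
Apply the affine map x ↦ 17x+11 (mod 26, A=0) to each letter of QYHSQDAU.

Q(16): 17·16+11=283≡23 → X
Y(24): 17·24+11=419≡3 → D
H(7): 17·7+11=130≡0 → A
S(18): 17·18+11=317≡5 → F
Q(16): 17·16+11=283≡23 → X
D(3): 17·3+11=62≡10 → K
A(0): 17·0+11=11 → L
U(20): 17·20+11=351≡13 → N

XDAFXKLN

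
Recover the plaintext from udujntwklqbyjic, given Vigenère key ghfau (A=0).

Repeat the key across the ciphertext: ghfaughfaughfau
u(20)−g(6): 14 → o
d(3)−h(7): -4≡22 → w
u(20)−f(5): 15 → p
j(9)−a(0): 9 → j
n(13)−u(20): -7≡19 → t
t(19)−g(6): 13 → n
w(22)−h(7): 15 → p
k(10)−f(5): 5 → f
l(11)−a(0): 11 → l
q(16)−u(20): -4≡22 → w
b(1)−g(6): -5≡21 → v
y(24)−h(7): 17 → r
j(9)−f(5): 4 → e
i(8)−a(0): 8 → i
c(2)−u(20): -18≡8 → i

owpjtnpflwvreii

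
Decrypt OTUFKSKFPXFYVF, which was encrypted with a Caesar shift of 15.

ZEFQVDVQAIQJGQ

O(14): 14−15=-1≡25 → Z
T(19): 19−15=4 → E
U(20): 20−15=5 → F
F(5): 5−15=-10≡16 → Q
K(10): 10−15=-5≡21 → V
S(18): 18−15=3 → D
K(10): 10−15=-5≡21 → V
F(5): 5−15=-10≡16 → Q
P(15): 15−15=0 → A
X(23): 23−15=8 → I
F(5): 5−15=-10≡16 → Q
Y(24): 24−15=9 → J
V(21): 21−15=6 → G
F(5): 5−15=-10≡16 → Q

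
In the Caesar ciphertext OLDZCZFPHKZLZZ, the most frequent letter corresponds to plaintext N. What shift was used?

The most frequent ciphertext letter is Z (appears 5 times).
Z is position 25; N is position 13.
Shift = 12.

12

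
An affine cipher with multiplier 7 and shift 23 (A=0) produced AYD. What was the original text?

The inverse of 7 mod 26 is 15, since 7·15=105≡1. Apply D(y)=15·(y−23) mod 26:
A(0): 15·(0−23)=-345≡19 → T
Y(24): 15·(24−23)=15 → P
D(3): 15·(3−23)=-300≡12 → M

TPM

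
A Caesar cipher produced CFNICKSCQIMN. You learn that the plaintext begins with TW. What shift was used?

9

From the crib: C(2)−T(19)=-17≡9, so the shift is 9.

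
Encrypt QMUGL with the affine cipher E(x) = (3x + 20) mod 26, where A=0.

QECMB

Q(16): 3·16+20=68≡16 → Q
M(12): 3·12+20=56≡4 → E
U(20): 3·20+20=80≡2 → C
G(6): 3·6+20=38≡12 → M
L(11): 3·11+20=53≡1 → B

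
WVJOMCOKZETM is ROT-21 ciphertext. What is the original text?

W(22): 22−21=1 → B
V(21): 21−21=0 → A
J(9): 9−21=-12≡14 → O
O(14): 14−21=-7≡19 → T
M(12): 12−21=-9≡17 → R
C(2): 2−21=-19≡7 → H
O(14): 14−21=-7≡19 → T
K(10): 10−21=-11≡15 → P
Z(25): 25−21=4 → E
E(4): 4−21=-17≡9 → J
T(19): 19−21=-2≡24 → Y
M(12): 12−21=-9≡17 → R

BAOTRHTPEJYR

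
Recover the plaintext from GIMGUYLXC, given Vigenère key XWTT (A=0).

Repeat the key across the ciphertext: XWTTXWTTX
G(6)−X(23): -17≡9 → J
I(8)−W(22): -14≡12 → M
M(12)−T(19): -7≡19 → T
G(6)−T(19): -13≡13 → N
U(20)−X(23): -3≡23 → X
Y(24)−W(22): 2 → C
L(11)−T(19): -8≡18 → S
X(23)−T(19): 4 → E
C(2)−X(23): -21≡5 → F

JMTNXCSEF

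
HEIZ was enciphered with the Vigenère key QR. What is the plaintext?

Repeat the key across the ciphertext: QRQR
H(7)−Q(16): -9≡17 → R
E(4)−R(17): -13≡13 → N
I(8)−Q(16): -8≡18 → S
Z(25)−R(17): 8 → I

RNSI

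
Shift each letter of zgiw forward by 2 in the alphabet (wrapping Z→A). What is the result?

z(25): 25+2=27≡1 → b
g(6): 6+2=8 → i
i(8): 8+2=10 → k
w(22): 22+2=24 → y

biky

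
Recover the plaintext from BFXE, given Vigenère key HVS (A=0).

UKFX

Repeat the key across the ciphertext: HVSH
B(1)−H(7): -6≡20 → U
F(5)−V(21): -16≡10 → K
X(23)−S(18): 5 → F
E(4)−H(7): -3≡23 → X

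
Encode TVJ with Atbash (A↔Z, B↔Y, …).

T(19) → G(6)
V(21) → E(4)
J(9) → Q(16)

GEQ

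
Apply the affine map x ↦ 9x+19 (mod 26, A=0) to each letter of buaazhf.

crttkem

b(1): 9·1+19=28≡2 → c
u(20): 9·20+19=199≡17 → r
a(0): 9·0+19=19 → t
a(0): 9·0+19=19 → t
z(25): 9·25+19=244≡10 → k
h(7): 9·7+19=82≡4 → e
f(5): 9·5+19=64≡12 → m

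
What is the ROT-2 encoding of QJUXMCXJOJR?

SLWZOEZLQLT

Q(16): 16+2=18 → S
J(9): 9+2=11 → L
U(20): 20+2=22 → W
X(23): 23+2=25 → Z
M(12): 12+2=14 → O
C(2): 2+2=4 → E
X(23): 23+2=25 → Z
J(9): 9+2=11 → L
O(14): 14+2=16 → Q
J(9): 9+2=11 → L
R(17): 17+2=19 → T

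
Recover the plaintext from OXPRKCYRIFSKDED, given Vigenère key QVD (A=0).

YCMBPZIWFPXHNJA

Repeat the key across the ciphertext: QVDQVDQVDQVDQVD
O(14)−Q(16): -2≡24 → Y
X(23)−V(21): 2 → C
P(15)−D(3): 12 → M
R(17)−Q(16): 1 → B
K(10)−V(21): -11≡15 → P
C(2)−D(3): -1≡25 → Z
Y(24)−Q(16): 8 → I
R(17)−V(21): -4≡22 → W
I(8)−D(3): 5 → F
F(5)−Q(16): -11≡15 → P
S(18)−V(21): -3≡23 → X
K(10)−D(3): 7 → H
D(3)−Q(16): -13≡13 → N
E(4)−V(21): -17≡9 → J
D(3)−D(3): 0 → A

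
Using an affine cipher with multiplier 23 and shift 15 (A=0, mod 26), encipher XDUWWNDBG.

YGHBBCGMX

X(23): 23·23+15=544≡24 → Y
D(3): 23·3+15=84≡6 → G
U(20): 23·20+15=475≡7 → H
W(22): 23·22+15=521≡1 → B
W(22): 23·22+15=521≡1 → B
N(13): 23·13+15=314≡2 → C
D(3): 23·3+15=84≡6 → G
B(1): 23·1+15=38≡12 → M
G(6): 23·6+15=153≡23 → X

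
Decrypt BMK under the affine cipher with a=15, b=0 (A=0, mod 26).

The inverse of 15 mod 26 is 7, since 15·7=105≡1. Apply D(y)=7·(y−0) mod 26:
B(1): 7·(1−0)=7 → H
M(12): 7·(12−0)=84≡6 → G
K(10): 7·(10−0)=70≡18 → S

HGS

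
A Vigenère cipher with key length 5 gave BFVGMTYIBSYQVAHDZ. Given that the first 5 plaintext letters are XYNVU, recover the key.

EHILS

Subtract each crib letter from the matching ciphertext letter (mod 26):
B(1)−X(23)=-22≡4 → E
F(5)−Y(24)=-19≡7 → H
V(21)−N(13)=8 → I
G(6)−V(21)=-15≡11 → L
M(12)−U(20)=-8≡18 → S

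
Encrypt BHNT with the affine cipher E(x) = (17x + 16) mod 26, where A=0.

B(1): 17·1+16=33≡7 → H
H(7): 17·7+16=135≡5 → F
N(13): 17·13+16=237≡3 → D
T(19): 17·19+16=339≡1 → B

HFDB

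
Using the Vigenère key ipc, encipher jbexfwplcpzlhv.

rqgfuyxaexonpk

Repeat the key across the message: ipcipcipcipcip
j(9)+i(8): 17 → r
b(1)+p(15): 16 → q
e(4)+c(2): 6 → g
x(23)+i(8): 31≡5 → f
f(5)+p(15): 20 → u
w(22)+c(2): 24 → y
p(15)+i(8): 23 → x
l(11)+p(15): 26≡0 → a
c(2)+c(2): 4 → e
p(15)+i(8): 23 → x
z(25)+p(15): 40≡14 → o
l(11)+c(2): 13 → n
h(7)+i(8): 15 → p
v(21)+p(15): 36≡10 → k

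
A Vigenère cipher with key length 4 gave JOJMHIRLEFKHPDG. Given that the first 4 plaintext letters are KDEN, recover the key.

Subtract each crib letter from the matching ciphertext letter (mod 26):
J(9)−K(10)=-1≡25 → Z
O(14)−D(3)=11 → L
J(9)−E(4)=5 → F
M(12)−N(13)=-1≡25 → Z

ZLFZ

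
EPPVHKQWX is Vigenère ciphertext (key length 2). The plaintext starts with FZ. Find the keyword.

ZQ

Subtract each crib letter from the matching ciphertext letter (mod 26):
E(4)−F(5)=-1≡25 → Z
P(15)−Z(25)=-10≡16 → Q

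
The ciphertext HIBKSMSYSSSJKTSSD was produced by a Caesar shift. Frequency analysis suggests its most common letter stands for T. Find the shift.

25

The most frequent ciphertext letter is S (appears 7 times).
S is position 18; T is position 19.
Shift = -1≡25.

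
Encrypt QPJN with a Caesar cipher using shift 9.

ZYSW

Q(16): 16+9=25 → Z
P(15): 15+9=24 → Y
J(9): 9+9=18 → S
N(13): 13+9=22 → W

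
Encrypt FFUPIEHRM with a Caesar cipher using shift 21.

AAPKDZCMH

F(5): 5+21=26≡0 → A
F(5): 5+21=26≡0 → A
U(20): 20+21=41≡15 → P
P(15): 15+21=36≡10 → K
I(8): 8+21=29≡3 → D
E(4): 4+21=25 → Z
H(7): 7+21=28≡2 → C
R(17): 17+21=38≡12 → M
M(12): 12+21=33≡7 → H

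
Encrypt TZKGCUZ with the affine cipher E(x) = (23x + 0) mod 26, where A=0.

T(19): 23·19+0=437≡21 → V
Z(25): 23·25+0=575≡3 → D
K(10): 23·10+0=230≡22 → W
G(6): 23·6+0=138≡8 → I
C(2): 23·2+0=46≡20 → U
U(20): 23·20+0=460≡18 → S
Z(25): 23·25+0=575≡3 → D

VDWIUSD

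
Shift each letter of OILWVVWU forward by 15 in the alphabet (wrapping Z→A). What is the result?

O(14): 14+15=29≡3 → D
I(8): 8+15=23 → X
L(11): 11+15=26≡0 → A
W(22): 22+15=37≡11 → L
V(21): 21+15=36≡10 → K
V(21): 21+15=36≡10 → K
W(22): 22+15=37≡11 → L
U(20): 20+15=35≡9 → J

DXALKKLJ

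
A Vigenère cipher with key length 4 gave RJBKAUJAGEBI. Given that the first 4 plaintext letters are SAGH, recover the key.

ZJVD

Subtract each crib letter from the matching ciphertext letter (mod 26):
R(17)−S(18)=-1≡25 → Z
J(9)−A(0)=9 → J
B(1)−G(6)=-5≡21 → V
K(10)−H(7)=3 → D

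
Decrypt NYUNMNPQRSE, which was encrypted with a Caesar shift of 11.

CNJCBCEFGHT

N(13): 13−11=2 → C
Y(24): 24−11=13 → N
U(20): 20−11=9 → J
N(13): 13−11=2 → C
M(12): 12−11=1 → B
N(13): 13−11=2 → C
P(15): 15−11=4 → E
Q(16): 16−11=5 → F
R(17): 17−11=6 → G
S(18): 18−11=7 → H
E(4): 4−11=-7≡19 → T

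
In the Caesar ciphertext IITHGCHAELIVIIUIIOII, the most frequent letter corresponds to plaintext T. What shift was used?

15

The most frequent ciphertext letter is I (appears 9 times).
I is position 8; T is position 19.
Shift = -11≡15.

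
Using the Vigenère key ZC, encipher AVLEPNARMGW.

ZXKGOPZTLIV

Repeat the key across the message: ZCZCZCZCZCZ
A(0)+Z(25): 25 → Z
V(21)+C(2): 23 → X
L(11)+Z(25): 36≡10 → K
E(4)+C(2): 6 → G
P(15)+Z(25): 40≡14 → O
N(13)+C(2): 15 → P
A(0)+Z(25): 25 → Z
R(17)+C(2): 19 → T
M(12)+Z(25): 37≡11 → L
G(6)+C(2): 8 → I
W(22)+Z(25): 47≡21 → V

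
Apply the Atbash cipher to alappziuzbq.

a(0) → z(25)
l(11) → o(14)
a(0) → z(25)
p(15) → k(10)
p(15) → k(10)
z(25) → a(0)
i(8) → r(17)
u(20) → f(5)
z(25) → a(0)
b(1) → y(24)
q(16) → j(9)

zozkkarfayj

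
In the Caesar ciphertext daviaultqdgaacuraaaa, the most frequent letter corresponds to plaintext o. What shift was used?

12

The most frequent ciphertext letter is a (appears 8 times).
a is position 0; o is position 14.
Shift = -14≡12.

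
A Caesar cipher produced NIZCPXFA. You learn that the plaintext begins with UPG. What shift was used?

19

From the crib: N(13)−U(20)=-7≡19, so the shift is 19.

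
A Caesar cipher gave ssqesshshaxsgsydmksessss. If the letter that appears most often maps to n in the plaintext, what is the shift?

5

The most frequent ciphertext letter is s (appears 12 times).
s is position 18; n is position 13.
Shift = 5.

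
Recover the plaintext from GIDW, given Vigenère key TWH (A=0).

NMWD

Repeat the key across the ciphertext: TWHT
G(6)−T(19): -13≡13 → N
I(8)−W(22): -14≡12 → M
D(3)−H(7): -4≡22 → W
W(22)−T(19): 3 → D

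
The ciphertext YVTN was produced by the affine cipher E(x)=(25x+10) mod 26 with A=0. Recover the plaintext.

The inverse of 25 mod 26 is 25, since 25·25=625≡1. Apply D(y)=25·(y−10) mod 26:
Y(24): 25·(24−10)=350≡12 → M
V(21): 25·(21−10)=275≡15 → P
T(19): 25·(19−10)=225≡17 → R
N(13): 25·(13−10)=75≡23 → X

MPRX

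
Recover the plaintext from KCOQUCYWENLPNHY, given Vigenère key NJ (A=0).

Repeat the key across the ciphertext: NJNJNJNJNJNJNJN
K(10)−N(13): -3≡23 → X
C(2)−J(9): -7≡19 → T
O(14)−N(13): 1 → B
Q(16)−J(9): 7 → H
U(20)−N(13): 7 → H
C(2)−J(9): -7≡19 → T
Y(24)−N(13): 11 → L
W(22)−J(9): 13 → N
E(4)−N(13): -9≡17 → R
N(13)−J(9): 4 → E
L(11)−N(13): -2≡24 → Y
P(15)−J(9): 6 → G
N(13)−N(13): 0 → A
H(7)−J(9): -2≡24 → Y
Y(24)−N(13): 11 → L

XTBHHTLNREYGAYL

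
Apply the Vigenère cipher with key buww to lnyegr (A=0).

Repeat the key across the message: buwwbu
l(11)+b(1): 12 → m
n(13)+u(20): 33≡7 → h
y(24)+w(22): 46≡20 → u
e(4)+w(22): 26≡0 → a
g(6)+b(1): 7 → h
r(17)+u(20): 37≡11 → l

mhuahl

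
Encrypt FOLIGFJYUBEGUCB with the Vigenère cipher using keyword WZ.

Repeat the key across the message: WZWZWZWZWZWZWZW
F(5)+W(22): 27≡1 → B
O(14)+Z(25): 39≡13 → N
L(11)+W(22): 33≡7 → H
I(8)+Z(25): 33≡7 → H
G(6)+W(22): 28≡2 → C
F(5)+Z(25): 30≡4 → E
J(9)+W(22): 31≡5 → F
Y(24)+Z(25): 49≡23 → X
U(20)+W(22): 42≡16 → Q
B(1)+Z(25): 26≡0 → A
E(4)+W(22): 26≡0 → A
G(6)+Z(25): 31≡5 → F
U(20)+W(22): 42≡16 → Q
C(2)+Z(25): 27≡1 → B
B(1)+W(22): 23 → X

BNHHCEFXQAAFQBX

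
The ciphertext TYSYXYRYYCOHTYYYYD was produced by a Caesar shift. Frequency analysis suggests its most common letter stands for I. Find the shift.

The most frequent ciphertext letter is Y (appears 9 times).
Y is position 24; I is position 8.
Shift = 16.

16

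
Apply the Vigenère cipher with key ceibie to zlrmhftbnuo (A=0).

bpznpjvfvvw

Repeat the key across the message: ceibieceibi
z(25)+c(2): 27≡1 → b
l(11)+e(4): 15 → p
r(17)+i(8): 25 → z
m(12)+b(1): 13 → n
h(7)+i(8): 15 → p
f(5)+e(4): 9 → j
t(19)+c(2): 21 → v
b(1)+e(4): 5 → f
n(13)+i(8): 21 → v
u(20)+b(1): 21 → v
o(14)+i(8): 22 → w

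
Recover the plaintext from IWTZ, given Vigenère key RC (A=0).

Repeat the key across the ciphertext: RCRC
I(8)−R(17): -9≡17 → R
W(22)−C(2): 20 → U
T(19)−R(17): 2 → C
Z(25)−C(2): 23 → X

RUCX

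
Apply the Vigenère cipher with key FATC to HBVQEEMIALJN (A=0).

Repeat the key across the message: FATCFATCFATC
H(7)+F(5): 12 → M
B(1)+A(0): 1 → B
V(21)+T(19): 40≡14 → O
Q(16)+C(2): 18 → S
E(4)+F(5): 9 → J
E(4)+A(0): 4 → E
M(12)+T(19): 31≡5 → F
I(8)+C(2): 10 → K
A(0)+F(5): 5 → F
L(11)+A(0): 11 → L
J(9)+T(19): 28≡2 → C
N(13)+C(2): 15 → P

MBOSJEFKFLCP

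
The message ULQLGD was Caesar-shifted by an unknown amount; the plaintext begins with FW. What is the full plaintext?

FWBWRO

From the crib: U(20)−F(5)=15, so the shift is 15.
Subtract 15 from each ciphertext letter:
U(20): 20−15=5 → F
L(11): 11−15=-4≡22 → W
Q(16): 16−15=1 → B
L(11): 11−15=-4≡22 → W
G(6): 6−15=-9≡17 → R
D(3): 3−15=-12≡14 → O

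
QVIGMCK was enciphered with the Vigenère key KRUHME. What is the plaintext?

Repeat the key across the ciphertext: KRUHMEK
Q(16)−K(10): 6 → G
V(21)−R(17): 4 → E
I(8)−U(20): -12≡14 → O
G(6)−H(7): -1≡25 → Z
M(12)−M(12): 0 → A
C(2)−E(4): -2≡24 → Y
K(10)−K(10): 0 → A

GEOZAYA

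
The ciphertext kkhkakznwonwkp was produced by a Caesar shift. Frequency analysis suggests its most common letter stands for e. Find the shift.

The most frequent ciphertext letter is k (appears 5 times).
k is position 10; e is position 4.
Shift = 6.

6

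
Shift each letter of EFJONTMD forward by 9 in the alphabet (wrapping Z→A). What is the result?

NOSXWCVM

E(4): 4+9=13 → N
F(5): 5+9=14 → O
J(9): 9+9=18 → S
O(14): 14+9=23 → X
N(13): 13+9=22 → W
T(19): 19+9=28≡2 → C
M(12): 12+9=21 → V
D(3): 3+9=12 → M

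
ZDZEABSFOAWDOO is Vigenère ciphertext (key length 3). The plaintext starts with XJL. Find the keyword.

Subtract each crib letter from the matching ciphertext letter (mod 26):
Z(25)−X(23)=2 → C
D(3)−J(9)=-6≡20 → U
Z(25)−L(11)=14 → O

CUO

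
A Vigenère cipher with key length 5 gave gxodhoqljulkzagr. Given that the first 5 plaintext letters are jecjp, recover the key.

Subtract each crib letter from the matching ciphertext letter (mod 26):
g(6)−j(9)=-3≡23 → x
x(23)−e(4)=19 → t
o(14)−c(2)=12 → m
d(3)−j(9)=-6≡20 → u
h(7)−p(15)=-8≡18 → s

xtmus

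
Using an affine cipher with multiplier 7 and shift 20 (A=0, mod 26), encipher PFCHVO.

P(15): 7·15+20=125≡21 → V
F(5): 7·5+20=55≡3 → D
C(2): 7·2+20=34≡8 → I
H(7): 7·7+20=69≡17 → R
V(21): 7·21+20=167≡11 → L
O(14): 7·14+20=118≡14 → O

VDIRLO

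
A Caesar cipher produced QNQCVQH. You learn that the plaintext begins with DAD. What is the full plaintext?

DADPIDU

From the crib: Q(16)−D(3)=13, so the shift is 13.
Subtract 13 from each ciphertext letter:
Q(16): 16−13=3 → D
N(13): 13−13=0 → A
Q(16): 16−13=3 → D
C(2): 2−13=-11≡15 → P
V(21): 21−13=8 → I
Q(16): 16−13=3 → D
H(7): 7−13=-6≡20 → U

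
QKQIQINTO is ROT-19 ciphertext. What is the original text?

Q(16): 16−19=-3≡23 → X
K(10): 10−19=-9≡17 → R
Q(16): 16−19=-3≡23 → X
I(8): 8−19=-11≡15 → P
Q(16): 16−19=-3≡23 → X
I(8): 8−19=-11≡15 → P
N(13): 13−19=-6≡20 → U
T(19): 19−19=0 → A
O(14): 14−19=-5≡21 → V

XRXPXPUAV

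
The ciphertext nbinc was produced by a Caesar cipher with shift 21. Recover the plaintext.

n(13): 13−21=-8≡18 → s
b(1): 1−21=-20≡6 → g
i(8): 8−21=-13≡13 → n
n(13): 13−21=-8≡18 → s
c(2): 2−21=-19≡7 → h

sgnsh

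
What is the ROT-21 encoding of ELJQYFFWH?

E(4): 4+21=25 → Z
L(11): 11+21=32≡6 → G
J(9): 9+21=30≡4 → E
Q(16): 16+21=37≡11 → L
Y(24): 24+21=45≡19 → T
F(5): 5+21=26≡0 → A
F(5): 5+21=26≡0 → A
W(22): 22+21=43≡17 → R
H(7): 7+21=28≡2 → C

ZGELTAARC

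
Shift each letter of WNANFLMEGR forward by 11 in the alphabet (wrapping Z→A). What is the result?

HYLYQWXPRC

W(22): 22+11=33≡7 → H
N(13): 13+11=24 → Y
A(0): 0+11=11 → L
N(13): 13+11=24 → Y
F(5): 5+11=16 → Q
L(11): 11+11=22 → W
M(12): 12+11=23 → X
E(4): 4+11=15 → P
G(6): 6+11=17 → R
R(17): 17+11=28≡2 → C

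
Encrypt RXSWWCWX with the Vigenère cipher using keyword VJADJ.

Repeat the key across the message: VJADJVJA
R(17)+V(21): 38≡12 → M
X(23)+J(9): 32≡6 → G
S(18)+A(0): 18 → S
W(22)+D(3): 25 → Z
W(22)+J(9): 31≡5 → F
C(2)+V(21): 23 → X
W(22)+J(9): 31≡5 → F
X(23)+A(0): 23 → X

MGSZFXFX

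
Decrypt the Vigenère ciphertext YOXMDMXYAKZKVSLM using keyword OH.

KHJFPFJRMDLDHLXF

Repeat the key across the ciphertext: OHOHOHOHOHOHOHOH
Y(24)−O(14): 10 → K
O(14)−H(7): 7 → H
X(23)−O(14): 9 → J
M(12)−H(7): 5 → F
D(3)−O(14): -11≡15 → P
M(12)−H(7): 5 → F
X(23)−O(14): 9 → J
Y(24)−H(7): 17 → R
A(0)−O(14): -14≡12 → M
K(10)−H(7): 3 → D
Z(25)−O(14): 11 → L
K(10)−H(7): 3 → D
V(21)−O(14): 7 → H
S(18)−H(7): 11 → L
L(11)−O(14): -3≡23 → X
M(12)−H(7): 5 → F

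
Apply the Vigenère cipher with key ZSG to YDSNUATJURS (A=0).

Repeat the key across the message: ZSGZSGZSGZS
Y(24)+Z(25): 49≡23 → X
D(3)+S(18): 21 → V
S(18)+G(6): 24 → Y
N(13)+Z(25): 38≡12 → M
U(20)+S(18): 38≡12 → M
A(0)+G(6): 6 → G
T(19)+Z(25): 44≡18 → S
J(9)+S(18): 27≡1 → B
U(20)+G(6): 26≡0 → A
R(17)+Z(25): 42≡16 → Q
S(18)+S(18): 36≡10 → K

XVYMMGSBAQK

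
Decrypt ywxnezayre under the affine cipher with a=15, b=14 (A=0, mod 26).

seltizgsvi

The inverse of 15 mod 26 is 7, since 15·7=105≡1. Apply D(y)=7·(y−14) mod 26:
y(24): 7·(24−14)=70≡18 → s
w(22): 7·(22−14)=56≡4 → e
x(23): 7·(23−14)=63≡11 → l
n(13): 7·(13−14)=-7≡19 → t
e(4): 7·(4−14)=-70≡8 → i
z(25): 7·(25−14)=77≡25 → z
a(0): 7·(0−14)=-98≡6 → g
y(24): 7·(24−14)=70≡18 → s
r(17): 7·(17−14)=21 → v
e(4): 7·(4−14)=-70≡8 → i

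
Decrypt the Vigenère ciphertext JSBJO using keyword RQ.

SCKTX

Repeat the key across the ciphertext: RQRQR
J(9)−R(17): -8≡18 → S
S(18)−Q(16): 2 → C
B(1)−R(17): -16≡10 → K
J(9)−Q(16): -7≡19 → T
O(14)−R(17): -3≡23 → X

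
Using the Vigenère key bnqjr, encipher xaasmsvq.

Repeat the key across the message: bnqjrbnq
x(23)+b(1): 24 → y
a(0)+n(13): 13 → n
a(0)+q(16): 16 → q
s(18)+j(9): 27≡1 → b
m(12)+r(17): 29≡3 → d
s(18)+b(1): 19 → t
v(21)+n(13): 34≡8 → i
q(16)+q(16): 32≡6 → g

ynqbdtig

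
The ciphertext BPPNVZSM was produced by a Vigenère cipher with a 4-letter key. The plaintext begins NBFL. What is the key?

Subtract each crib letter from the matching ciphertext letter (mod 26):
B(1)−N(13)=-12≡14 → O
P(15)−B(1)=14 → O
P(15)−F(5)=10 → K
N(13)−L(11)=2 → C

OOKC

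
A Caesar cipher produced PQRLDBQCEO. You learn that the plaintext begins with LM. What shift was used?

From the crib: P(15)−L(11)=4, so the shift is 4.

4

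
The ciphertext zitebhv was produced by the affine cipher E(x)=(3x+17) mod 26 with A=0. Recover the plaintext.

uxsnmok

The inverse of 3 mod 26 is 9, since 3·9=27≡1. Apply D(y)=9·(y−17) mod 26:
z(25): 9·(25−17)=72≡20 → u
i(8): 9·(8−17)=-81≡23 → x
t(19): 9·(19−17)=18 → s
e(4): 9·(4−17)=-117≡13 → n
b(1): 9·(1−17)=-144≡12 → m
h(7): 9·(7−17)=-90≡14 → o
v(21): 9·(21−17)=36≡10 → k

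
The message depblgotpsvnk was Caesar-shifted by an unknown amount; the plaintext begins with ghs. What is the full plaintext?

ghseojrwsvyqn

From the crib: d(3)−g(6)=-3≡23, so the shift is 23.
Subtract 23 from each ciphertext letter:
d(3): 3−23=-20≡6 → g
e(4): 4−23=-19≡7 → h
p(15): 15−23=-8≡18 → s
b(1): 1−23=-22≡4 → e
l(11): 11−23=-12≡14 → o
g(6): 6−23=-17≡9 → j
o(14): 14−23=-9≡17 → r
t(19): 19−23=-4≡22 → w
p(15): 15−23=-8≡18 → s
s(18): 18−23=-5≡21 → v
v(21): 21−23=-2≡24 → y
n(13): 13−23=-10≡16 → q
k(10): 10−23=-13≡13 → n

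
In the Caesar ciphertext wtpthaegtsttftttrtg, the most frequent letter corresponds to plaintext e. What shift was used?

The most frequent ciphertext letter is t (appears 9 times).
t is position 19; e is position 4.
Shift = 15.

15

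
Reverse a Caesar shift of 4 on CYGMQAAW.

C(2): 2−4=-2≡24 → Y
Y(24): 24−4=20 → U
G(6): 6−4=2 → C
M(12): 12−4=8 → I
Q(16): 16−4=12 → M
A(0): 0−4=-4≡22 → W
A(0): 0−4=-4≡22 → W
W(22): 22−4=18 → S

YUCIMWWS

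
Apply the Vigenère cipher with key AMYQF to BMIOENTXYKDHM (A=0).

Repeat the key across the message: AMYQFAMYQFAMY
B(1)+A(0): 1 → B
M(12)+M(12): 24 → Y
I(8)+Y(24): 32≡6 → G
O(14)+Q(16): 30≡4 → E
E(4)+F(5): 9 → J
N(13)+A(0): 13 → N
T(19)+M(12): 31≡5 → F
X(23)+Y(24): 47≡21 → V
Y(24)+Q(16): 40≡14 → O
K(10)+F(5): 15 → P
D(3)+A(0): 3 → D
H(7)+M(12): 19 → T
M(12)+Y(24): 36≡10 → K

BYGEJNFVOPDTK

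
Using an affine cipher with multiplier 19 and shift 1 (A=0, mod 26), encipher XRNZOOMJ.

X(23): 19·23+1=438≡22 → W
R(17): 19·17+1=324≡12 → M
N(13): 19·13+1=248≡14 → O
Z(25): 19·25+1=476≡8 → I
O(14): 19·14+1=267≡7 → H
O(14): 19·14+1=267≡7 → H
M(12): 19·12+1=229≡21 → V
J(9): 19·9+1=172≡16 → Q

WMOIHHVQ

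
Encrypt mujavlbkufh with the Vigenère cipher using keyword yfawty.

Repeat the key across the message: yfawtyyfawt
m(12)+y(24): 36≡10 → k
u(20)+f(5): 25 → z
j(9)+a(0): 9 → j
a(0)+w(22): 22 → w
v(21)+t(19): 40≡14 → o
l(11)+y(24): 35≡9 → j
b(1)+y(24): 25 → z
k(10)+f(5): 15 → p
u(20)+a(0): 20 → u
f(5)+w(22): 27≡1 → b
h(7)+t(19): 26≡0 → a

kzjwojzpuba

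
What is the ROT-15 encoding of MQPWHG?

M(12): 12+15=27≡1 → B
Q(16): 16+15=31≡5 → F
P(15): 15+15=30≡4 → E
W(22): 22+15=37≡11 → L
H(7): 7+15=22 → W
G(6): 6+15=21 → V

BFELWV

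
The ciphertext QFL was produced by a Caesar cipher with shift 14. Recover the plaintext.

Q(16): 16−14=2 → C
F(5): 5−14=-9≡17 → R
L(11): 11−14=-3≡23 → X

CRX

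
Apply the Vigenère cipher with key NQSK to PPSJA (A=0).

CFKTN

Repeat the key across the message: NQSKN
P(15)+N(13): 28≡2 → C
P(15)+Q(16): 31≡5 → F
S(18)+S(18): 36≡10 → K
J(9)+K(10): 19 → T
A(0)+N(13): 13 → N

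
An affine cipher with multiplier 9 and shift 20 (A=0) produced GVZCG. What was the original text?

KDPYK

The inverse of 9 mod 26 is 3, since 9·3=27≡1. Apply D(y)=3·(y−20) mod 26:
G(6): 3·(6−20)=-42≡10 → K
V(21): 3·(21−20)=3 → D
Z(25): 3·(25−20)=15 → P
C(2): 3·(2−20)=-54≡24 → Y
G(6): 3·(6−20)=-42≡10 → K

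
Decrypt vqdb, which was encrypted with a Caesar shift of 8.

v(21): 21−8=13 → n
q(16): 16−8=8 → i
d(3): 3−8=-5≡21 → v
b(1): 1−8=-7≡19 → t

nivt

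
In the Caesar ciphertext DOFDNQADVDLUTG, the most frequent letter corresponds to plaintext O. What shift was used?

15

The most frequent ciphertext letter is D (appears 4 times).
D is position 3; O is position 14.
Shift = -11≡15.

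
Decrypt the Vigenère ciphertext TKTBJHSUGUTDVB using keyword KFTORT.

JFANSOIPNGCKLW

Repeat the key across the ciphertext: KFTORTKFTORTKF
T(19)−K(10): 9 → J
K(10)−F(5): 5 → F
T(19)−T(19): 0 → A
B(1)−O(14): -13≡13 → N
J(9)−R(17): -8≡18 → S
H(7)−T(19): -12≡14 → O
S(18)−K(10): 8 → I
U(20)−F(5): 15 → P
G(6)−T(19): -13≡13 → N
U(20)−O(14): 6 → G
T(19)−R(17): 2 → C
D(3)−T(19): -16≡10 → K
V(21)−K(10): 11 → L
B(1)−F(5): -4≡22 → W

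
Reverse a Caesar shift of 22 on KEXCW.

K(10): 10−22=-12≡14 → O
E(4): 4−22=-18≡8 → I
X(23): 23−22=1 → B
C(2): 2−22=-20≡6 → G
W(22): 22−22=0 → A

OIBGA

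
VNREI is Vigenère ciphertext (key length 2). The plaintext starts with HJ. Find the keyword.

OE

Subtract each crib letter from the matching ciphertext letter (mod 26):
V(21)−H(7)=14 → O
N(13)−J(9)=4 → E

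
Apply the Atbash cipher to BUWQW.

YFDJD

B(1) → Y(24)
U(20) → F(5)
W(22) → D(3)
Q(16) → J(9)
W(22) → D(3)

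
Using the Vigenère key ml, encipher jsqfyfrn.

vdcqkqdy

Repeat the key across the message: mlmlmlml
j(9)+m(12): 21 → v
s(18)+l(11): 29≡3 → d
q(16)+m(12): 28≡2 → c
f(5)+l(11): 16 → q
y(24)+m(12): 36≡10 → k
f(5)+l(11): 16 → q
r(17)+m(12): 29≡3 → d
n(13)+l(11): 24 → y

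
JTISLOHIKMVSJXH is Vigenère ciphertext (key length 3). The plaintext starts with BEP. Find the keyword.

IPT

Subtract each crib letter from the matching ciphertext letter (mod 26):
J(9)−B(1)=8 → I
T(19)−E(4)=15 → P
I(8)−P(15)=-7≡19 → T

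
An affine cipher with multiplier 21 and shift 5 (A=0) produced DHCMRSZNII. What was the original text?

The inverse of 21 mod 26 is 5, since 21·5=105≡1. Apply D(y)=5·(y−5) mod 26:
D(3): 5·(3−5)=-10≡16 → Q
H(7): 5·(7−5)=10 → K
C(2): 5·(2−5)=-15≡11 → L
M(12): 5·(12−5)=35≡9 → J
R(17): 5·(17−5)=60≡8 → I
S(18): 5·(18−5)=65≡13 → N
Z(25): 5·(25−5)=100≡22 → W
N(13): 5·(13−5)=40≡14 → O
I(8): 5·(8−5)=15 → P
I(8): 5·(8−5)=15 → P

QKLJINWOPP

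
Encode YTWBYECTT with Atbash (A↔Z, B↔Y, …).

Y(24) → B(1)
T(19) → G(6)
W(22) → D(3)
B(1) → Y(24)
Y(24) → B(1)
E(4) → V(21)
C(2) → X(23)
T(19) → G(6)
T(19) → G(6)

BGDYBVXGG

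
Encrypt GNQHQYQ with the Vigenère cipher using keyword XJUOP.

Repeat the key across the message: XJUOPXJ
G(6)+X(23): 29≡3 → D
N(13)+J(9): 22 → W
Q(16)+U(20): 36≡10 → K
H(7)+O(14): 21 → V
Q(16)+P(15): 31≡5 → F
Y(24)+X(23): 47≡21 → V
Q(16)+J(9): 25 → Z

DWKVFVZ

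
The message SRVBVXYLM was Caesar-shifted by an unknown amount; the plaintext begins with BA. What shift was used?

17

From the crib: S(18)−B(1)=17, so the shift is 17.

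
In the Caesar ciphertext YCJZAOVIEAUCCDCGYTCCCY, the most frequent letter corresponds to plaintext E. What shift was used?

24

The most frequent ciphertext letter is C (appears 7 times).
C is position 2; E is position 4.
Shift = -2≡24.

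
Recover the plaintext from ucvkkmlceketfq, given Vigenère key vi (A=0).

Repeat the key across the ciphertext: vivivivivivivi
u(20)−v(21): -1≡25 → z
c(2)−i(8): -6≡20 → u
v(21)−v(21): 0 → a
k(10)−i(8): 2 → c
k(10)−v(21): -11≡15 → p
m(12)−i(8): 4 → e
l(11)−v(21): -10≡16 → q
c(2)−i(8): -6≡20 → u
e(4)−v(21): -17≡9 → j
k(10)−i(8): 2 → c
e(4)−v(21): -17≡9 → j
t(19)−i(8): 11 → l
f(5)−v(21): -16≡10 → k
q(16)−i(8): 8 → i

zuacpequjcjlki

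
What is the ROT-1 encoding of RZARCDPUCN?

SABSDEQVDO

R(17): 17+1=18 → S
Z(25): 25+1=26≡0 → A
A(0): 0+1=1 → B
R(17): 17+1=18 → S
C(2): 2+1=3 → D
D(3): 3+1=4 → E
P(15): 15+1=16 → Q
U(20): 20+1=21 → V
C(2): 2+1=3 → D
N(13): 13+1=14 → O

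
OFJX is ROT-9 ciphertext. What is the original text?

O(14): 14−9=5 → F
F(5): 5−9=-4≡22 → W
J(9): 9−9=0 → A
X(23): 23−9=14 → O

FWAO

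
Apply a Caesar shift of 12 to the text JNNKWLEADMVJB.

VZZWIXQMPYHVN

J(9): 9+12=21 → V
N(13): 13+12=25 → Z
N(13): 13+12=25 → Z
K(10): 10+12=22 → W
W(22): 22+12=34≡8 → I
L(11): 11+12=23 → X
E(4): 4+12=16 → Q
A(0): 0+12=12 → M
D(3): 3+12=15 → P
M(12): 12+12=24 → Y
V(21): 21+12=33≡7 → H
J(9): 9+12=21 → V
B(1): 1+12=13 → N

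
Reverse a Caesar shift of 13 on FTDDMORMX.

F(5): 5−13=-8≡18 → S
T(19): 19−13=6 → G
D(3): 3−13=-10≡16 → Q
D(3): 3−13=-10≡16 → Q
M(12): 12−13=-1≡25 → Z
O(14): 14−13=1 → B
R(17): 17−13=4 → E
M(12): 12−13=-1≡25 → Z
X(23): 23−13=10 → K

SGQQZBEZK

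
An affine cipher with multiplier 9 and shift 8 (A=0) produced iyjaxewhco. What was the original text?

The inverse of 9 mod 26 is 3, since 9·3=27≡1. Apply D(y)=3·(y−8) mod 26:
i(8): 3·(8−8)=0 → a
y(24): 3·(24−8)=48≡22 → w
j(9): 3·(9−8)=3 → d
a(0): 3·(0−8)=-24≡2 → c
x(23): 3·(23−8)=45≡19 → t
e(4): 3·(4−8)=-12≡14 → o
w(22): 3·(22−8)=42≡16 → q
h(7): 3·(7−8)=-3≡23 → x
c(2): 3·(2−8)=-18≡8 → i
o(14): 3·(14−8)=18 → s

awdctoqxis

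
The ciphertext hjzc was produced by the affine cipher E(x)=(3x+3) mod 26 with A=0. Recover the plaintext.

kcqr

The inverse of 3 mod 26 is 9, since 3·9=27≡1. Apply D(y)=9·(y−3) mod 26:
h(7): 9·(7−3)=36≡10 → k
j(9): 9·(9−3)=54≡2 → c
z(25): 9·(25−3)=198≡16 → q
c(2): 9·(2−3)=-9≡17 → r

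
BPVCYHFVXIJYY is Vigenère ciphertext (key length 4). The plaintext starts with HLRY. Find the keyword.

UEEE

Subtract each crib letter from the matching ciphertext letter (mod 26):
B(1)−H(7)=-6≡20 → U
P(15)−L(11)=4 → E
V(21)−R(17)=4 → E
C(2)−Y(24)=-22≡4 → E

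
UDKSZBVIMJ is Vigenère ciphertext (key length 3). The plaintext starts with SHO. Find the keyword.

CWW

Subtract each crib letter from the matching ciphertext letter (mod 26):
U(20)−S(18)=2 → C
D(3)−H(7)=-4≡22 → W
K(10)−O(14)=-4≡22 → W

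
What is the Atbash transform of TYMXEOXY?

T(19) → G(6)
Y(24) → B(1)
M(12) → N(13)
X(23) → C(2)
E(4) → V(21)
O(14) → L(11)
X(23) → C(2)
Y(24) → B(1)

GBNCVLCB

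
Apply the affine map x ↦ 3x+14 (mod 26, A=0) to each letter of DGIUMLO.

D(3): 3·3+14=23 → X
G(6): 3·6+14=32≡6 → G
I(8): 3·8+14=38≡12 → M
U(20): 3·20+14=74≡22 → W
M(12): 3·12+14=50≡24 → Y
L(11): 3·11+14=47≡21 → V
O(14): 3·14+14=56≡4 → E

XGMWYVE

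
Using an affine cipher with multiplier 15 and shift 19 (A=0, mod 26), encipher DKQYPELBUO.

D(3): 15·3+19=64≡12 → M
K(10): 15·10+19=169≡13 → N
Q(16): 15·16+19=259≡25 → Z
Y(24): 15·24+19=379≡15 → P
P(15): 15·15+19=244≡10 → K
E(4): 15·4+19=79≡1 → B
L(11): 15·11+19=184≡2 → C
B(1): 15·1+19=34≡8 → I
U(20): 15·20+19=319≡7 → H
O(14): 15·14+19=229≡21 → V

MNZPKBCIHV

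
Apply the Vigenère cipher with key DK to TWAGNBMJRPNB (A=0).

WGDQQLPTUZQL

Repeat the key across the message: DKDKDKDKDKDK
T(19)+D(3): 22 → W
W(22)+K(10): 32≡6 → G
A(0)+D(3): 3 → D
G(6)+K(10): 16 → Q
N(13)+D(3): 16 → Q
B(1)+K(10): 11 → L
M(12)+D(3): 15 → P
J(9)+K(10): 19 → T
R(17)+D(3): 20 → U
P(15)+K(10): 25 → Z
N(13)+D(3): 16 → Q
B(1)+K(10): 11 → L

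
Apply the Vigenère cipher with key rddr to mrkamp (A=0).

Repeat the key across the message: rddrrd
m(12)+r(17): 29≡3 → d
r(17)+d(3): 20 → u
k(10)+d(3): 13 → n
a(0)+r(17): 17 → r
m(12)+r(17): 29≡3 → d
p(15)+d(3): 18 → s

dunrds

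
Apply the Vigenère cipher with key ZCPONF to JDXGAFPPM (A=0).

IFMUNKORB

Repeat the key across the message: ZCPONFZCP
J(9)+Z(25): 34≡8 → I
D(3)+C(2): 5 → F
X(23)+P(15): 38≡12 → M
G(6)+O(14): 20 → U
A(0)+N(13): 13 → N
F(5)+F(5): 10 → K
P(15)+Z(25): 40≡14 → O
P(15)+C(2): 17 → R
M(12)+P(15): 27≡1 → B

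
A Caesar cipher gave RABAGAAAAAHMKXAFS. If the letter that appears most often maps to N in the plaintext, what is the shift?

13

The most frequent ciphertext letter is A (appears 8 times).
A is position 0; N is position 13.
Shift = -13≡13.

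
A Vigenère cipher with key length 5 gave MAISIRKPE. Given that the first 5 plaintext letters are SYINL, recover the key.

UCAFX

Subtract each crib letter from the matching ciphertext letter (mod 26):
M(12)−S(18)=-6≡20 → U
A(0)−Y(24)=-24≡2 → C
I(8)−I(8)=0 → A
S(18)−N(13)=5 → F
I(8)−L(11)=-3≡23 → X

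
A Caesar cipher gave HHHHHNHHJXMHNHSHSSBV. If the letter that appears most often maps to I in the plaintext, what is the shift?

The most frequent ciphertext letter is H (appears 10 times).
H is position 7; I is position 8.
Shift = -1≡25.

25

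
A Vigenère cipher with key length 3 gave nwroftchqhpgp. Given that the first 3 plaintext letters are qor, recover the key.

Subtract each crib letter from the matching ciphertext letter (mod 26):
n(13)−q(16)=-3≡23 → x
w(22)−o(14)=8 → i
r(17)−r(17)=0 → a

xia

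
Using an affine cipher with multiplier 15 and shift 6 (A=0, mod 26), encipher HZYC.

H(7): 15·7+6=111≡7 → H
Z(25): 15·25+6=381≡17 → R
Y(24): 15·24+6=366≡2 → C
C(2): 15·2+6=36≡10 → K

HRCK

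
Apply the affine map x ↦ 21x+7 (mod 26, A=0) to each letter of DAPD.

D(3): 21·3+7=70≡18 → S
A(0): 21·0+7=7 → H
P(15): 21·15+7=322≡10 → K
D(3): 21·3+7=70≡18 → S

SHKS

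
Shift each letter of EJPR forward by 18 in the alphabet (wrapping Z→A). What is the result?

WBHJ

E(4): 4+18=22 → W
J(9): 9+18=27≡1 → B
P(15): 15+18=33≡7 → H
R(17): 17+18=35≡9 → J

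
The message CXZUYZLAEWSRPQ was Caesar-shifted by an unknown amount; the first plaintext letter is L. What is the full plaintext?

LGIDHIUJNFBAYZ

From the crib: C(2)−L(11)=-9≡17, so the shift is 17.
Subtract 17 from each ciphertext letter:
C(2): 2−17=-15≡11 → L
X(23): 23−17=6 → G
Z(25): 25−17=8 → I
U(20): 20−17=3 → D
Y(24): 24−17=7 → H
Z(25): 25−17=8 → I
L(11): 11−17=-6≡20 → U
A(0): 0−17=-17≡9 → J
E(4): 4−17=-13≡13 → N
W(22): 22−17=5 → F
S(18): 18−17=1 → B
R(17): 17−17=0 → A
P(15): 15−17=-2≡24 → Y
Q(16): 16−17=-1≡25 → Z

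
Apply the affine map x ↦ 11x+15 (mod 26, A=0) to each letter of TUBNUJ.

T(19): 11·19+15=224≡16 → Q
U(20): 11·20+15=235≡1 → B
B(1): 11·1+15=26≡0 → A
N(13): 11·13+15=158≡2 → C
U(20): 11·20+15=235≡1 → B
J(9): 11·9+15=114≡10 → K

QBACBK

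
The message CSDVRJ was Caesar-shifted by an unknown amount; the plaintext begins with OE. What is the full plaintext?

From the crib: C(2)−O(14)=-12≡14, so the shift is 14.
Subtract 14 from each ciphertext letter:
C(2): 2−14=-12≡14 → O
S(18): 18−14=4 → E
D(3): 3−14=-11≡15 → P
V(21): 21−14=7 → H
R(17): 17−14=3 → D
J(9): 9−14=-5≡21 → V

OEPHDV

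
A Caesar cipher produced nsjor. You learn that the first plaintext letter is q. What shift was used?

23

From the crib: n(13)−q(16)=-3≡23, so the shift is 23.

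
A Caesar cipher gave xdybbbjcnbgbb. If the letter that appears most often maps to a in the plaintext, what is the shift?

1

The most frequent ciphertext letter is b (appears 6 times).
b is position 1; a is position 0.
Shift = 1.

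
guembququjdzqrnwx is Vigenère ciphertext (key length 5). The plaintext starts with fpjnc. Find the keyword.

Subtract each crib letter from the matching ciphertext letter (mod 26):
g(6)−f(5)=1 → b
u(20)−p(15)=5 → f
e(4)−j(9)=-5≡21 → v
m(12)−n(13)=-1≡25 → z
b(1)−c(2)=-1≡25 → z

bfvzz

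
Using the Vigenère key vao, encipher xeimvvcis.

sewhvjxig

Repeat the key across the message: vaovaovao
x(23)+v(21): 44≡18 → s
e(4)+a(0): 4 → e
i(8)+o(14): 22 → w
m(12)+v(21): 33≡7 → h
v(21)+a(0): 21 → v
v(21)+o(14): 35≡9 → j
c(2)+v(21): 23 → x
i(8)+a(0): 8 → i
s(18)+o(14): 32≡6 → g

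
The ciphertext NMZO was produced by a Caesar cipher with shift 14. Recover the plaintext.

ZYLA

N(13): 13−14=-1≡25 → Z
M(12): 12−14=-2≡24 → Y
Z(25): 25−14=11 → L
O(14): 14−14=0 → A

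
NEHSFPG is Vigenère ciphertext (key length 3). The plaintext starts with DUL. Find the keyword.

Subtract each crib letter from the matching ciphertext letter (mod 26):
N(13)−D(3)=10 → K
E(4)−U(20)=-16≡10 → K
H(7)−L(11)=-4≡22 → W

KKW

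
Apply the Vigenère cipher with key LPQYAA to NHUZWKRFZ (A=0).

YWKXWKCUP

Repeat the key across the message: LPQYAALPQ
N(13)+L(11): 24 → Y
H(7)+P(15): 22 → W
U(20)+Q(16): 36≡10 → K
Z(25)+Y(24): 49≡23 → X
W(22)+A(0): 22 → W
K(10)+A(0): 10 → K
R(17)+L(11): 28≡2 → C
F(5)+P(15): 20 → U
Z(25)+Q(16): 41≡15 → P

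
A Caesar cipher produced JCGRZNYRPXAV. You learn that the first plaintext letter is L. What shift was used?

24

From the crib: J(9)−L(11)=-2≡24, so the shift is 24.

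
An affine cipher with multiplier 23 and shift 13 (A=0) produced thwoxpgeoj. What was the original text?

ycxroildrk

The inverse of 23 mod 26 is 17, since 23·17=391≡1. Apply D(y)=17·(y−13) mod 26:
t(19): 17·(19−13)=102≡24 → y
h(7): 17·(7−13)=-102≡2 → c
w(22): 17·(22−13)=153≡23 → x
o(14): 17·(14−13)=17 → r
x(23): 17·(23−13)=170≡14 → o
p(15): 17·(15−13)=34≡8 → i
g(6): 17·(6−13)=-119≡11 → l
e(4): 17·(4−13)=-153≡3 → d
o(14): 17·(14−13)=17 → r
j(9): 17·(9−13)=-68≡10 → k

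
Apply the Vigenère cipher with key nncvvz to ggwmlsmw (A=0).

Repeat the key across the message: nncvvznn
g(6)+n(13): 19 → t
g(6)+n(13): 19 → t
w(22)+c(2): 24 → y
m(12)+v(21): 33≡7 → h
l(11)+v(21): 32≡6 → g
s(18)+z(25): 43≡17 → r
m(12)+n(13): 25 → z
w(22)+n(13): 35≡9 → j

ttyhgrzj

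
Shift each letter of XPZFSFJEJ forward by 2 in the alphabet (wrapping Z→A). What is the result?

ZRBHUHLGL

X(23): 23+2=25 → Z
P(15): 15+2=17 → R
Z(25): 25+2=27≡1 → B
F(5): 5+2=7 → H
S(18): 18+2=20 → U
F(5): 5+2=7 → H
J(9): 9+2=11 → L
E(4): 4+2=6 → G
J(9): 9+2=11 → L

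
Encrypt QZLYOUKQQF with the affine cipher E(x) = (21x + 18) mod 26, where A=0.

QXPCAWUQQT

Q(16): 21·16+18=354≡16 → Q
Z(25): 21·25+18=543≡23 → X
L(11): 21·11+18=249≡15 → P
Y(24): 21·24+18=522≡2 → C
O(14): 21·14+18=312≡0 → A
U(20): 21·20+18=438≡22 → W
K(10): 21·10+18=228≡20 → U
Q(16): 21·16+18=354≡16 → Q
Q(16): 21·16+18=354≡16 → Q
F(5): 21·5+18=123≡19 → T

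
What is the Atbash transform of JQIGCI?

J(9) → Q(16)
Q(16) → J(9)
I(8) → R(17)
G(6) → T(19)
C(2) → X(23)
I(8) → R(17)

QJRTXR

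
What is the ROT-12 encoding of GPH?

G(6): 6+12=18 → S
P(15): 15+12=27≡1 → B
H(7): 7+12=19 → T

SBT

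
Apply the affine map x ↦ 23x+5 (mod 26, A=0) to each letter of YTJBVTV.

Y(24): 23·24+5=557≡11 → L
T(19): 23·19+5=442≡0 → A
J(9): 23·9+5=212≡4 → E
B(1): 23·1+5=28≡2 → C
V(21): 23·21+5=488≡20 → U
T(19): 23·19+5=442≡0 → A
V(21): 23·21+5=488≡20 → U

LAECUAU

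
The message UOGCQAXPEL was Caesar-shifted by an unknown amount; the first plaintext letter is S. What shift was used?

2

From the crib: U(20)−S(18)=2, so the shift is 2.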